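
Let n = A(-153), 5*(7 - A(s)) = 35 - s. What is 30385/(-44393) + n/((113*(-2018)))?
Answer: -336284207/491413270 ≈ -0.68432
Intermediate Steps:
A(s) = s/5 (A(s) = 7 - (35 - s)/5 = 7 + (-7 + s/5) = s/5)
n = -153/5 (n = (⅕)*(-153) = -153/5 ≈ -30.600)
30385/(-44393) + n/((113*(-2018))) = 30385/(-44393) - 153/(5*(113*(-2018))) = 30385*(-1/44393) - 153/5/(-228034) = -295/431 - 153/5*(-1/228034) = -295/431 + 153/1140170 = -336284207/491413270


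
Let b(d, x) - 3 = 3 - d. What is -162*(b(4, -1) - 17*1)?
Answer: 2430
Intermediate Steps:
b(d, x) = 6 - d (b(d, x) = 3 + (3 - d) = 6 - d)
-162*(b(4, -1) - 17*1) = -162*((6 - 1*4) - 17*1) = -162*((6 - 4) - 17) = -162*(2 - 17) = -162*(-15) = 2430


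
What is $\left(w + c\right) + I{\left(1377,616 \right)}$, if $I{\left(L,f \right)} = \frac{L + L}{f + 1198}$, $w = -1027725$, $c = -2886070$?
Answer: $- \frac{3549810688}{907} \approx -3.9138 \cdot 10^{6}$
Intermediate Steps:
$I{\left(L,f \right)} = \frac{2 L}{1198 + f}$
$\left(w + c\right) + I{\left(1377,616 \right)} = \left(-1027725 - 2886070\right) + 2 \cdot 1377 \frac{1}{1198 + 616} = -3913795 + 2 \cdot 1377 \cdot \frac{1}{1814} = -3913795 + \frac{1377}{907} = - \frac{3549810688}{907}$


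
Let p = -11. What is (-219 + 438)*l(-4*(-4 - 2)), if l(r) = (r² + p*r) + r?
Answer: 73584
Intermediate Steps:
l(r) = r² - 10*r (l(r) = (r² - 11*r) + r = r² - 10*r)
(-219 + 438)*l(-4*(-4 - 2)) = (-219 + 438)*((-4*(-4 - 2))*(-10 - 4*(-4 - 2))) = 219*((-4*(-6))*(-10 - 4*(-6))) = 219*(24*(-10 + 24)) = 219*(24*14) = 219*336 = 73584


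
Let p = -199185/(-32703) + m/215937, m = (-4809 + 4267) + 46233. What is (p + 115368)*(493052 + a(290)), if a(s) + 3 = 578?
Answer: 134060673615988480094/2353929237 ≈ 5.6952e+10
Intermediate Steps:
m = 45691 (m = -542 + 46233 = 45691)
a(s) = 575 (a(s) = -3 + 578 = 575)
p = 14835214706/2353929237 (p = -199185/(-32703) + 45691/215937 = -199185*(-1/32703) + 45691*(1/215937) = 66395/10901 + 45691/215937 = 14835214706/2353929237 ≈ 6.3023)
(p + 115368)*(493052 + a(290)) = (14835214706/2353929237 + 115368)*(493052 + 575) = (271582943428922/2353929237)*493627 = 134060673615988480094/2353929237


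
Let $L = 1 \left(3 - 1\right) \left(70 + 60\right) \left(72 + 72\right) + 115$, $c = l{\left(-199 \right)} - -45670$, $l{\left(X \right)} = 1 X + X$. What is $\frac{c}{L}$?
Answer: $\frac{45272}{37555} \approx 1.2055$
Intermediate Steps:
$l{\left(X \right)} = 2 X$ ($l{\left(X \right)} = X + X = 2 X$)
$c = 45272$ ($c = 2 \left(-199\right) - -45670 = -398 + 45670 = 45272$)
$L = 37555$ ($L = 1 \cdot 2 \cdot 130 \cdot 144 + 115 = 2 \cdot 18720 + 115 = 37440 + 115 = 37555$)
$\frac{c}{L} = \frac{45272}{37555}$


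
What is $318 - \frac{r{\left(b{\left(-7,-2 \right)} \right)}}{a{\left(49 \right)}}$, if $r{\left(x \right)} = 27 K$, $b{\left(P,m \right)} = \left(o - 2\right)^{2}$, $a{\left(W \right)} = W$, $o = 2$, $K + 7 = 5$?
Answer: $\frac{15636}{49} \approx 319.1$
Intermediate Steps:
$K = -2$ ($K = -7 + 5 = -2$)
$b{\left(P,m \right)} = 0$ ($b{\left(P,m \right)} = \left(2 - 2\right)^{2} = 0^{2} = 0$)
$r{\left(x \right)} = -54$ ($r{\left(x \right)} = 27 \left(-2\right) = -54$)
$318 - \frac{r{\left(b{\left(-7,-2 \right)} \right)}}{a{\left(49 \right)}} = 318 - - \frac{54}{49} = 318 + \frac{54}{49} = \frac{15636}{49}$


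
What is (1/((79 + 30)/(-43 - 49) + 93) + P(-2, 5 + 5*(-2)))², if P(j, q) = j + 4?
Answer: 288524196/71351809 ≈ 4.0437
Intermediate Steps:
P(j, q) = 4 + j
(1/((79 + 30)/(-43 - 49) + 93) + P(-2, 5 + 5*(-2)))² = (1/((79 + 30)/(-43 - 49) + 93) + (4 - 2))² = (1/(109/(-92) + 93) + 2)² = (1/(109*(-1/92) + 93) + 2)² = (1/(-109/92 + 93) + 2)² = (1/(8447/92) + 2)² = (92/8447 + 2)² = (16986/8447)² = 288524196/71351809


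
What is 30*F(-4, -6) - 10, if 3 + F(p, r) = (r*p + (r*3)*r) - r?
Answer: 4040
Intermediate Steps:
F(p, r) = -3 - r + 3*r**2 + p*r (F(p, r) = -3 + ((r*p + (r*3)*r) - r) = -3 + ((p*r + (3*r)*r) - r) = -3 + ((p*r + 3*r**2) - r) = -3 + ((3*r**2 + p*r) - r) = -3 + (-r + 3*r**2 + p*r) = -3 - r + 3*r**2 + p*r)
30*F(-4, -6) - 10 = 30*(-3 - 1*(-6) + 3*(-6)**2 - 4*(-6)) - 10 = 30*(-3 + 6 + 3*36 + 24) - 10 = 30*(-3 + 6 + 108 + 24) - 10 = 30*135 - 10 = 4050 - 10 = 4040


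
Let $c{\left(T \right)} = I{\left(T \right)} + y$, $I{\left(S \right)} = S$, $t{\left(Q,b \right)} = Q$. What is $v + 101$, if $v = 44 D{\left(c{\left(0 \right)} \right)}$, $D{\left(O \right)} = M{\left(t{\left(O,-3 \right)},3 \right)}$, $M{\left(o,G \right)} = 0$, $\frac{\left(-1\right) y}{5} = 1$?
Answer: $101$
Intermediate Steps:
$y = -5$ ($y = \left(-5\right) 1 = -5$)
$c{\left(T \right)} = -5 + T$ ($c{\left(T \right)} = T - 5 = -5 + T$)
$D{\left(O \right)} = 0$
$v = 0$ ($v = 44 \cdot 0 = 0$)
$v + 101 = 0 + 101 = 101$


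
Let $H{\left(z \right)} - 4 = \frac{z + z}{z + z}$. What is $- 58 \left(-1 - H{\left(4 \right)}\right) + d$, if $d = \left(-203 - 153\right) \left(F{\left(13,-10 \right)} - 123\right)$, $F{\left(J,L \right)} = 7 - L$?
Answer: $38084$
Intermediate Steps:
$H{\left(z \right)} = 5$ ($H{\left(z \right)} = 4 + \frac{z + z}{z + z} = 4 + \frac{2 z}{2 z} = 4 + 2 z \frac{1}{2 z} = 4 + 1 = 5$)
$d = 37736$ ($d = \left(-203 - 153\right) \left(\left(7 - -10\right) - 123\right) = - 356 \left(\left(7 + 10\right) - 123\right) = - 356 \left(17 - 123\right) = \left(-356\right) \left(-106\right) = 37736$)
$- 58 \left(-1 - H{\left(4 \right)}\right) + d = - 58 \left(-1 - 5\right) + 37736 = \left(-58\right) \left(-6\right) + 37736 = 348 + 37736 = 38084$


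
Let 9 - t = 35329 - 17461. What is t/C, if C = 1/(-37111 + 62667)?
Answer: -456404604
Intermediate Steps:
t = -17859 (t = 9 - (35329 - 17461) = 9 - 1*17868 = 9 - 17868 = -17859)
C = 1/25556 ≈ 3.9130e-5
t/C = -17859/1/25556 = -17859*25556 = -456404604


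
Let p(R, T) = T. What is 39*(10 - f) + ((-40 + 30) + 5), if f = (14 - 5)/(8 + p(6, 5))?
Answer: 358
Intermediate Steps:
f = 9/13 (f = (14 - 5)/(8 + 5) = 9/13 ≈ 0.69231)
39*(10 - f) + ((-40 + 30) + 5) = 39*(10 - 1*9/13) + ((-40 + 30) + 5) = 39*(10 - 9/13) + (-10 + 5) = 39*(121/13) - 5 = 363 - 5 = 358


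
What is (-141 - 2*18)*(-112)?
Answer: 19824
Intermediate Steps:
(-141 - 2*18)*(-112) = (-141 - 36)*(-112) = -177*(-112) = 19824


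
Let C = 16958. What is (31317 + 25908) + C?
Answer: 74183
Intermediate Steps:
(31317 + 25908) + C = (31317 + 25908) + 16958 = 57225 + 16958 = 74183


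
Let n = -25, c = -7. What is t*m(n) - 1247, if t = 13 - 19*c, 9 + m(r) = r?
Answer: -6211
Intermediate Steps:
m(r) = -9 + r
t = 146 (t = 13 - 19*(-7) = 13 + 133 = 146)
t*m(n) - 1247 = 146*(-9 - 25) - 1247 = 146*(-34) - 1247 = -4964 - 1247 = -6211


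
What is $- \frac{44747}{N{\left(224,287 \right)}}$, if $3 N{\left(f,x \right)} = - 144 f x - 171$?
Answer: $\frac{44747}{3085881} \approx 0.014501$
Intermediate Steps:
$N{\left(f,x \right)} = -57 - 48 f x$ ($N{\left(f,x \right)} = \frac{- 144 f x - 171}{3} = \frac{-171 - 144 f x}{3} = -57 - 48 f x$)
$- \frac{44747}{N{\left(224,287 \right)}} = - \frac{44747}{-57 - 10752 \cdot 287} = - \frac{44747}{-57 - 3085824} = - \frac{44747}{-3085881} = \left(-44747\right) \left(- \frac{1}{3085881}\right) = \frac{44747}{3085881}$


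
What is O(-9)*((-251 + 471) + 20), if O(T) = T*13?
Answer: -28080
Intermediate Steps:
O(T) = 13*T
O(-9)*((-251 + 471) + 20) = (13*(-9))*((-251 + 471) + 20) = -117*(220 + 20) = -117*240 = -28080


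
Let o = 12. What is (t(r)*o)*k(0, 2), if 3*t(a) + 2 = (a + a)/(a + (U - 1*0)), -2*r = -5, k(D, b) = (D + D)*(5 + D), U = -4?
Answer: 0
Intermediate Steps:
k(D, b) = 2*D*(5 + D) (k(D, b) = (2*D)*(5 + D) = 2*D*(5 + D))
r = 5/2 (r = -½*(-5) = 5/2 ≈ 2.5000)
t(a) = -⅔ + 2*a/(3*(-4 + a)) (t(a) = -⅔ + ((a + a)/(a + (-4 - 1*0)))/3 = -⅔ + ((2*a)/(a + (-4 + 0)))/3 = -⅔ + ((2*a)/(a - 4))/3 = -⅔ + ((2*a)/(-4 + a))/3 = -⅔ + (2*a/(-4 + a))/3 = -⅔ + 2*a/(3*(-4 + a)))
(t(r)*o)*k(0, 2) = ((8/(3*(-4 + 5/2)))*12)*(2*0*(5 + 0)) = ((8/(3*(-3/2)))*12)*(2*0*5) = (((8/3)*(-⅔))*12)*0 = -16/9*12*0 = -64/3*0 = 0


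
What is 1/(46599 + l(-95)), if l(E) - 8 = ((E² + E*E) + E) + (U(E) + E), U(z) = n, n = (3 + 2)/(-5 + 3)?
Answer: 2/128929 ≈ 1.5512e-5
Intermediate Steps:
n = -5/2 (n = 5/(-2) = 5*(-½) = -5/2 ≈ -2.5000)
U(z) = -5/2
l(E) = 11/2 + 2*E + 2*E² (l(E) = 8 + (((E² + E*E) + E) + (-5/2 + E)) = 8 + (((E² + E²) + E) + (-5/2 + E)) = 8 + ((2*E² + E) + (-5/2 + E)) = 8 + ((E + 2*E²) + (-5/2 + E)) = 8 + (-5/2 + 2*E + 2*E²) = 11/2 + 2*E + 2*E²)
1/(46599 + l(-95)) = 1/(46599 + (11/2 + 2*(-95) + 2*(-95)²)) = 1/(46599 + (11/2 - 190 + 2*9025)) = 1/(46599 + (11/2 - 190 + 18050)) = 1/(46599 + 35731/2) = 1/(128929/2) = 2/128929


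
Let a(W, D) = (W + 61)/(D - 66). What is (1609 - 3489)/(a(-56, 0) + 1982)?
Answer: -124080/130807 ≈ -0.94857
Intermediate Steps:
a(W, D) = (61 + W)/(-66 + D)
(1609 - 3489)/(a(-56, 0) + 1982) = (1609 - 3489)/((61 - 56)/(-66 + 0) + 1982) = -1880/(5/(-66) + 1982) = -1880/(-1/66*5 + 1982) = -1880/(-5/66 + 1982) = -1880/130807/66 = -1880*66/130807 = -124080/130807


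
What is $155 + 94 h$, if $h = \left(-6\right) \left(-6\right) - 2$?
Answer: $3351$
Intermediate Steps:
$h = 34$ ($h = 36 - 2 = 34$)
$155 + 94 h = 155 + 94 \cdot 34 = 155 + 3196 = 3351$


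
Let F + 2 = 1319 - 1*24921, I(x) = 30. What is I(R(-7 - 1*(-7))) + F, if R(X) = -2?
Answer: -23574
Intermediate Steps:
F = -23604 (F = -2 + (1319 - 1*24921) = -2 + (1319 - 24921) = -2 - 23602 = -23604)
I(R(-7 - 1*(-7))) + F = 30 - 23604 = -23574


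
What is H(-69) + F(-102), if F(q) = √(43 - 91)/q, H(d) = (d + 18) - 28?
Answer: -79 - 2*I*√3/51 ≈ -79.0 - 0.067924*I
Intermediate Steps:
H(d) = -10 + d (H(d) = (18 + d) - 28 = -10 + d)
F(q) = 4*I*√3/q (F(q) = √(-48)/q = (4*I*√3)/q = 4*I*√3/q)
H(-69) + F(-102) = (-10 - 69) + 4*I*√3/(-102) = -79 + 4*I*√3*(-1/102) = -79 - 2*I*√3/51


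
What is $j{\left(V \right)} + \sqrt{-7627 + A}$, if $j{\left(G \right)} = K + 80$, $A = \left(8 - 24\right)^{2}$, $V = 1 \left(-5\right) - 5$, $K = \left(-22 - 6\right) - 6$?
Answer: $46 + 9 i \sqrt{91} \approx 46.0 + 85.854 i$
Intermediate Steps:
$K = -34$ ($K = -28 - 6 = -34$)
$V = -10$ ($V = -5 - 5 = -10$)
$A = 256$ ($A = \left(-16\right)^{2} = 256$)
$j{\left(G \right)} = 46$ ($j{\left(G \right)} = -34 + 80 = 46$)
$j{\left(V \right)} + \sqrt{-7627 + A} = 46 + \sqrt{-7627 + 256} = 46 + \sqrt{-7371} = 46 + 9 i \sqrt{91}$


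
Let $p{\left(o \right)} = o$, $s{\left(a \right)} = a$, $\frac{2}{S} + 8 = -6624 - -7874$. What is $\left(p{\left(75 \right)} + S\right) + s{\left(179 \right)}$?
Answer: $\frac{157735}{621} \approx 254.0$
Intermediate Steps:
$S = \frac{1}{621}$ ($S = \frac{2}{-8 - -1250} = \frac{2}{-8 + \left(-6624 + 7874\right)} = \frac{2}{-8 + 1250} = \frac{2}{1242} = 2 \cdot \frac{1}{1242} = \frac{1}{621} \approx 0.0016103$)
$\left(p{\left(75 \right)} + S\right) + s{\left(179 \right)} = \left(75 + \frac{1}{621}\right) + 179 = \frac{46576}{621} + 179 = \frac{157735}{621}$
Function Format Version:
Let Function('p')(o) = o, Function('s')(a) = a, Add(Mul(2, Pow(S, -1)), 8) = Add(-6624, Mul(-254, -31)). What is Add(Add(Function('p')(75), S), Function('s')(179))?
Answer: Rational(157735, 621) ≈ 254.00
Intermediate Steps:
S = Rational(1, 621) (S = Mul(2, Pow(Add(-8, Add(-6624, Mul(-254, -31))), -1)) = Mul(2, Pow(Add(-8, Add(-6624, 7874)), -1)) = Mul(2, Pow(Add(-8, 1250), -1)) = Mul(2, Pow(1242, -1)) = Mul(2, Rational(1, 1242)) = Rational(1, 621) ≈ 0.0016103)
Add(Add(Function('p')(75), S), Function('s')(179)) = Add(Add(75, Rational(1, 621)), 179) = Add(Rational(46576, 621), 179) = Rational(157735, 621)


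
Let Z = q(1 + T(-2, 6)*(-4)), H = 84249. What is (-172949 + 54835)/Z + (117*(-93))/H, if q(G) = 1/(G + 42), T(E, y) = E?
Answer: -56388924063/9361 ≈ -6.0238e+6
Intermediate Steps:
q(G) = 1/(42 + G)
Z = 1/51 (Z = 1/(42 + (1 - 2*(-4))) = 1/(42 + (1 + 8)) = 1/(42 + 9) = 1/51 ≈ 0.019608)
(-172949 + 54835)/Z + (117*(-93))/H = (-172949 + 54835)/(1/51) + (117*(-93))/84249 = -118114*51 - 10881*1/84249 = -6023814 - 1209/9361 = -56388924063/9361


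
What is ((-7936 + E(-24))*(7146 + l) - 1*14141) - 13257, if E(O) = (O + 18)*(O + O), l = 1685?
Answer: -67566886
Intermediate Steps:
E(O) = 2*O*(18 + O) (E(O) = (18 + O)*(2*O) = 2*O*(18 + O))
((-7936 + E(-24))*(7146 + l) - 1*14141) - 13257 = ((-7936 + 2*(-24)*(18 - 24))*(7146 + 1685) - 1*14141) - 13257 = ((-7936 + 2*(-24)*(-6))*8831 - 14141) - 13257 = ((-7936 + 288)*8831 - 14141) - 13257 = (-7648*8831 - 14141) - 13257 = (-67539488 - 14141) - 13257 = -67553629 - 13257 = -67566886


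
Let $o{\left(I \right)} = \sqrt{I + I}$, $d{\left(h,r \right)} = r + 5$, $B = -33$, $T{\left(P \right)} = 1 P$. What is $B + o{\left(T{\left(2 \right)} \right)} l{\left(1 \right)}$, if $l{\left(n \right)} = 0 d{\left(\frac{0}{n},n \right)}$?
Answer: $-33$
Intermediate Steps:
$T{\left(P \right)} = P$
$d{\left(h,r \right)} = 5 + r$
$o{\left(I \right)} = \sqrt{2} \sqrt{I}$ ($o{\left(I \right)} = \sqrt{2 I} = \sqrt{2} \sqrt{I}$)
$l{\left(n \right)} = 0$ ($l{\left(n \right)} = 0 \left(5 + n\right) = 0$)
$B + o{\left(T{\left(2 \right)} \right)} l{\left(1 \right)} = -33 + \sqrt{2} \sqrt{2} \cdot 0 = -33 + 2 \cdot 0 = -33 + 0 = -33$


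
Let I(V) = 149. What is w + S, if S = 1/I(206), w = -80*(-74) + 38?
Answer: 887743/149 ≈ 5958.0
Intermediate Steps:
w = 5958 (w = 5920 + 38 = 5958)
S = 1/149 ≈ 0.0067114
w + S = 5958 + 1/149 = 887743/149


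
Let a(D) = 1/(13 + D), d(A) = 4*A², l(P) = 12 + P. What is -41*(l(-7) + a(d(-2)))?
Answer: -5986/29 ≈ -206.41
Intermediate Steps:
-41*(l(-7) + a(d(-2))) = -41*((12 - 7) + 1/(13 + 4*(-2)²)) = -41*(5 + 1/(13 + 4*4)) = -41*(5 + 1/(13 + 16)) = -41*(5 + 1/29) = -41*146/29 = -5986/29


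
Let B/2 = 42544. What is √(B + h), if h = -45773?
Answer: √39315 ≈ 198.28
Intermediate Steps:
B = 85088 (B = 2*42544 = 85088)
√(B + h) = √(85088 - 45773) = √39315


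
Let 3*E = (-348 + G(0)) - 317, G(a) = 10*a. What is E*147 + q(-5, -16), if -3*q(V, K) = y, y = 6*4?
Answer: -32593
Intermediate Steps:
y = 24
q(V, K) = -8 (q(V, K) = -⅓*24 = -8)
E = -665/3 (E = ((-348 + 10*0) - 317)/3 = ((-348 + 0) - 317)/3 = (-348 - 317)/3 = (⅓)*(-665) = -665/3 ≈ -221.67)
E*147 + q(-5, -16) = -665/3*147 - 8 = -32585 - 8 = -32593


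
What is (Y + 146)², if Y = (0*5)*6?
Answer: 21316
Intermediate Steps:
Y = 0 (Y = 0*6 = 0)
(Y + 146)² = (0 + 146)² = 146² = 21316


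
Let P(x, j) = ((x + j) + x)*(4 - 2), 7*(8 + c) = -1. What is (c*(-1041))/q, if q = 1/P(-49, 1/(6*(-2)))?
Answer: -23279883/14 ≈ -1.6628e+6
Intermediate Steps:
c = -57/7 (c = -8 + (⅐)*(-1) = -8 - ⅐ = -57/7 ≈ -8.1429)
P(x, j) = 2*j + 4*x (P(x, j) = ((j + x) + x)*2 = (j + 2*x)*2 = 2*j + 4*x)
q = -6/1177 (q = 1/(2/((6*(-2))) + 4*(-49)) = 1/(2/(-12) - 196) = 1/(2*(-1/12) - 196) = 1/(-⅙ - 196) = 1/(-1177/6) = -6/1177 ≈ -0.0050977)
(c*(-1041))/q = (-57/7*(-1041))/(-6/1177) = (59337/7)*(-1177/6) = -23279883/14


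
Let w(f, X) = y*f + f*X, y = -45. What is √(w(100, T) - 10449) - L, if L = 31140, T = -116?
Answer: -31140 + I*√26549 ≈ -31140.0 + 162.94*I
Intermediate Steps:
w(f, X) = -45*f + X*f (w(f, X) = -45*f + f*X = -45*f + X*f)
√(w(100, T) - 10449) - L = √(100*(-45 - 116) - 10449) - 1*31140 = √(100*(-161) - 10449) - 31140 = √(-16100 - 10449) - 31140 = √(-26549) - 31140 = I*√26549 - 31140 = -31140 + I*√26549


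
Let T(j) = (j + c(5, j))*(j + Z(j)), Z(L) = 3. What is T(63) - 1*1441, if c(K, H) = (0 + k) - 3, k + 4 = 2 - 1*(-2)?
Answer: 2519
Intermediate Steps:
k = 0 (k = -4 + (2 - 1*(-2)) = -4 + (2 + 2) = -4 + 4 = 0)
c(K, H) = -3 (c(K, H) = (0 + 0) - 3 = 0 - 3 = -3)
T(j) = (-3 + j)*(3 + j) (T(j) = (j - 3)*(j + 3) = (-3 + j)*(3 + j))
T(63) - 1*1441 = (-9 + 63²) - 1*1441 = (-9 + 3969) - 1441 = 3960 - 1441 = 2519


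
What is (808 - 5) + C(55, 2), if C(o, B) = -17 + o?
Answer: 841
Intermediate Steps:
(808 - 5) + C(55, 2) = (808 - 5) + (-17 + 55) = 803 + 38 = 841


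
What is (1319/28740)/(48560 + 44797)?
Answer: 1319/2683080180 ≈ 4.9160e-7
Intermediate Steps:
(1319/28740)/(48560 + 44797) = (1319*(1/28740))/93357 = (1319/28740)*(1/93357) = 1319/2683080180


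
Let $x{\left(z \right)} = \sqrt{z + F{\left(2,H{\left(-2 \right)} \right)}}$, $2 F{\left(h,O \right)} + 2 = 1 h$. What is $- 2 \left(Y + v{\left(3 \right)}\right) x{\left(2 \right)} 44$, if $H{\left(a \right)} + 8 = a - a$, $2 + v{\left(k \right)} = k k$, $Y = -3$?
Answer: $- 352 \sqrt{2} \approx -497.8$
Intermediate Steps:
$v{\left(k \right)} = -2 + k^{2}$ ($v{\left(k \right)} = -2 + k k = -2 + k^{2}$)
$H{\left(a \right)} = -8$ ($H{\left(a \right)} = -8 + \left(a - a\right) = -8 + 0 = -8$)
$F{\left(h,O \right)} = -1 + \frac{h}{2}$ ($F{\left(h,O \right)} = -1 + \frac{1 h}{2} = -1 + \frac{h}{2}$)
$x{\left(z \right)} = \sqrt{z}$ ($x{\left(z \right)} = \sqrt{z + \left(-1 + \frac{1}{2} \cdot 2\right)} = \sqrt{z + \left(-1 + 1\right)} = \sqrt{z + 0} = \sqrt{z}$)
$- 2 \left(Y + v{\left(3 \right)}\right) x{\left(2 \right)} 44 = - 2 \left(-3 - \left(2 - 3^{2}\right)\right) \sqrt{2} \cdot 44 = - 2 \left(-3 + \left(-2 + 9\right)\right) \sqrt{2} \cdot 44 = - 2 \left(-3 + 7\right) \sqrt{2} \cdot 44 = \left(-2\right) 4 \sqrt{2} \cdot 44 = - 8 \sqrt{2} \cdot 44 = - 352 \sqrt{2}$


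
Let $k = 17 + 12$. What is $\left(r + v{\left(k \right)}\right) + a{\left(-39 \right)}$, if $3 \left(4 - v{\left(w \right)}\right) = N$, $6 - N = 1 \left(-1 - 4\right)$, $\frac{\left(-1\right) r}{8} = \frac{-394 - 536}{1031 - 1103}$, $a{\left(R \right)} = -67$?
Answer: $-170$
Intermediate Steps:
$k = 29$
$r = - \frac{310}{3}$ ($r = - 8 \frac{-394 - 536}{1031 - 1103} = - 8 \left(- \frac{930}{-72}\right) = - 8 \left(\left(-930\right) \left(- \frac{1}{72}\right)\right) = \left(-8\right) \frac{155}{12} = - \frac{310}{3} \approx -103.33$)
$N = 11$ ($N = 6 - 1 \left(-1 - 4\right) = 6 - 1 \left(-5\right) = 6 - -5 = 6 + 5 = 11$)
$v{\left(w \right)} = \frac{1}{3}$ ($v{\left(w \right)} = 4 - \frac{11}{3} = \frac{1}{3}$)
$\left(r + v{\left(k \right)}\right) + a{\left(-39 \right)} = \left(- \frac{310}{3} + \frac{1}{3}\right) - 67 = -103 - 67 = -170$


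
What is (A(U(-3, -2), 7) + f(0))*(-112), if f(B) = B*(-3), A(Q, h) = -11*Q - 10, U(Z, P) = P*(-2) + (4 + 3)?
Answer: 14672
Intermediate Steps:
U(Z, P) = 7 - 2*P (U(Z, P) = -2*P + 7 = 7 - 2*P)
A(Q, h) = -10 - 11*Q
f(B) = -3*B
(A(U(-3, -2), 7) + f(0))*(-112) = ((-10 - 11*(7 - 2*(-2))) - 3*0)*(-112) = ((-10 - 11*(7 + 4)) + 0)*(-112) = ((-10 - 11*11) + 0)*(-112) = ((-10 - 121) + 0)*(-112) = (-131 + 0)*(-112) = -131*(-112) = 14672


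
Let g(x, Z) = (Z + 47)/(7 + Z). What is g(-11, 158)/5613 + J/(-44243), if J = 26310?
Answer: -4871561027/8195086647 ≈ -0.59445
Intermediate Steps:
g(x, Z) = (47 + Z)/(7 + Z)
g(-11, 158)/5613 + J/(-44243) = ((47 + 158)/(7 + 158))/5613 + 26310/(-44243) = (205/165)*(1/5613) + 26310*(-1/44243) = ((1/165)*205)*(1/5613) - 26310/44243 = (41/33)*(1/5613) - 26310/44243 = 41/185229 - 26310/44243 = -4871561027/8195086647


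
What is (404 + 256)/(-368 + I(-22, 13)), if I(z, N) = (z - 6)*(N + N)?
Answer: -165/274 ≈ -0.60219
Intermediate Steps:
I(z, N) = 2*N*(-6 + z) (I(z, N) = (-6 + z)*(2*N) = 2*N*(-6 + z))
(404 + 256)/(-368 + I(-22, 13)) = (404 + 256)/(-368 + 2*13*(-6 - 22)) = 660/(-368 + 2*13*(-28)) = 660/(-368 - 728) = 660/(-1096) = 660*(-1/1096) = -165/274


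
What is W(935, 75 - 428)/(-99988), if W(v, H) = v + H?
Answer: -291/49994 ≈ -0.0058207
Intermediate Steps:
W(v, H) = H + v
W(935, 75 - 428)/(-99988) = ((75 - 428) + 935)/(-99988) = (-353 + 935)*(-1/99988) = 582*(-1/99988) = -291/49994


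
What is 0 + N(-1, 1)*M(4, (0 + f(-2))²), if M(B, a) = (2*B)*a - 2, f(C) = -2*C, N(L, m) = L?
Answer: -126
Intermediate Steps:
M(B, a) = -2 + 2*B*a (M(B, a) = 2*B*a - 2 = -2 + 2*B*a)
0 + N(-1, 1)*M(4, (0 + f(-2))²) = 0 - (-2 + 2*4*(0 - 2*(-2))²) = 0 - (-2 + 2*4*(0 + 4)²) = 0 - (-2 + 2*4*4²) = 0 - (-2 + 2*4*16) = 0 - (-2 + 128) = 0 - 1*126 = 0 - 126 = -126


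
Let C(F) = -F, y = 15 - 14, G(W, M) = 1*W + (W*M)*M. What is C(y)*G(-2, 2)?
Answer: 10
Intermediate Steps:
G(W, M) = W + W*M² (G(W, M) = W + (M*W)*M = W + W*M²)
y = 1
C(y)*G(-2, 2) = (-1*1)*(-2*(1 + 2²)) = -(-2)*(1 + 4) = -(-2)*5 = -1*(-10) = 10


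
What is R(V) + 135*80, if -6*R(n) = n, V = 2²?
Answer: 32398/3 ≈ 10799.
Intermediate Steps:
V = 4
R(n) = -n/6
R(V) + 135*80 = -⅙*4 + 135*80 = -⅔ + 10800 = 32398/3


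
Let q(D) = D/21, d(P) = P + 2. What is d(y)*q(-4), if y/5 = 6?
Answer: -128/21 ≈ -6.0952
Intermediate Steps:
y = 30 (y = 5*6 = 30)
d(P) = 2 + P
q(D) = D/21 (q(D) = D*(1/21) = D/21)
d(y)*q(-4) = (2 + 30)*((1/21)*(-4)) = 32*(-4/21) = -128/21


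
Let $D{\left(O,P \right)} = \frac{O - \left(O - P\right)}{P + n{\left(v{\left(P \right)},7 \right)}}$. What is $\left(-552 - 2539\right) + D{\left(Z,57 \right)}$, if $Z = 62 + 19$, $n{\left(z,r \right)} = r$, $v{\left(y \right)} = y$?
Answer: $- \frac{197767}{64} \approx -3090.1$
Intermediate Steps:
$Z = 81$
$D{\left(O,P \right)} = \frac{P}{7 + P}$ ($D{\left(O,P \right)} = \frac{O - \left(O - P\right)}{P + 7} = \frac{P}{7 + P}$)
$\left(-552 - 2539\right) + D{\left(Z,57 \right)} = \left(-552 - 2539\right) + \frac{57}{7 + 57} = -3091 + \frac{57}{64} = - \frac{197767}{64}$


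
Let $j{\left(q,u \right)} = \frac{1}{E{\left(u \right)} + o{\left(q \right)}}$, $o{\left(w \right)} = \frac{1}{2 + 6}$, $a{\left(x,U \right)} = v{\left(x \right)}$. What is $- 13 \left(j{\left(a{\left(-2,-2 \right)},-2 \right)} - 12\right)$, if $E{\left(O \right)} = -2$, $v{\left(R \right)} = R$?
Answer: $\frac{2444}{15} \approx 162.93$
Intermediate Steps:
$a{\left(x,U \right)} = x$
$o{\left(w \right)} = \frac{1}{8}$
$j{\left(q,u \right)} = - \frac{8}{15}$ ($j{\left(q,u \right)} = \frac{1}{-2 + \frac{1}{8}} = \frac{1}{- \frac{15}{8}} = - \frac{8}{15}$)
$- 13 \left(j{\left(a{\left(-2,-2 \right)},-2 \right)} - 12\right) = - 13 \left(- \frac{8}{15} - 12\right) = \left(-13\right) \left(- \frac{188}{15}\right) = \frac{2444}{15}$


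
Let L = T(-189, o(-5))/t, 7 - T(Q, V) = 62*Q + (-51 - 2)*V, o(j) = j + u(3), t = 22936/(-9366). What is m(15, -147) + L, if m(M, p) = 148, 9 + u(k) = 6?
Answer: -51225319/11468 ≈ -4466.8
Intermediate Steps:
u(k) = -3 (u(k) = -9 + 6 = -3)
t = -11468/4683 (t = 22936*(-1/9366) = -11468/4683 ≈ -2.4489)
o(j) = -3 + j (o(j) = j - 3 = -3 + j)
T(Q, V) = 7 - 62*Q + 53*V (T(Q, V) = 7 - (62*Q + (-51 - 2)*V) = 7 - (62*Q - 53*V) = 7 - (-53*V + 62*Q) = 7 + (-62*Q + 53*V) = 7 - 62*Q + 53*V)
L = -52922583/11468 (L = (7 - 62*(-189) + 53*(-3 - 5))/(-11468/4683) = (7 + 11718 + 53*(-8))*(-4683/11468) = (7 + 11718 - 424)*(-4683/11468) = 11301*(-4683/11468) = -52922583/11468 ≈ -4614.8)
m(15, -147) + L = 148 - 52922583/11468 = -51225319/11468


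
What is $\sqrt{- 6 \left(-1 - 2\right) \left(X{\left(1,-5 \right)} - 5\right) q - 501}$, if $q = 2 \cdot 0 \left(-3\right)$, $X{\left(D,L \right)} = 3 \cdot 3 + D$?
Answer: $i \sqrt{501} \approx 22.383 i$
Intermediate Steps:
$X{\left(D,L \right)} = 9 + D$
$q = 0$ ($q = 0 \left(-3\right) = 0$)
$\sqrt{- 6 \left(-1 - 2\right) \left(X{\left(1,-5 \right)} - 5\right) q - 501} = \sqrt{- 6 \left(-1 - 2\right) \left(\left(9 + 1\right) - 5\right) 0 - 501} = \sqrt{- 6 \left(- 3 \left(10 - 5\right)\right) 0 - 501} = \sqrt{- 6 \left(\left(-3\right) 5\right) 0 - 501} = \sqrt{\left(-6\right) \left(-15\right) 0 - 501} = \sqrt{90 \cdot 0 - 501} = \sqrt{0 - 501} = \sqrt{-501} = i \sqrt{501}$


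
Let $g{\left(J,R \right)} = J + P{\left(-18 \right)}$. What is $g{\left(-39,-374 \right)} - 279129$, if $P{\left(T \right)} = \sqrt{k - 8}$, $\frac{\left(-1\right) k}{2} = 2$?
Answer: $-279168 + 2 i \sqrt{3} \approx -2.7917 \cdot 10^{5} + 3.4641 i$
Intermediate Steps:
$k = -4$ ($k = \left(-2\right) 2 = -4$)
$P{\left(T \right)} = 2 i \sqrt{3}$ ($P{\left(T \right)} = \sqrt{-4 - 8} = \sqrt{-12} = 2 i \sqrt{3}$)
$g{\left(J,R \right)} = J + 2 i \sqrt{3}$
$g{\left(-39,-374 \right)} - 279129 = \left(-39 + 2 i \sqrt{3}\right) - 279129 = -279168 + 2 i \sqrt{3}$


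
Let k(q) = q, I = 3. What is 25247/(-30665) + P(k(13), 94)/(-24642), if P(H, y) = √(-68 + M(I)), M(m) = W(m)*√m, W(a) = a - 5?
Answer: -25247/30665 - I*√(68 + 2*√3)/24642 ≈ -0.82332 - 0.00034306*I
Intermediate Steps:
W(a) = -5 + a
M(m) = √m*(-5 + m) (M(m) = (-5 + m)*√m = √m*(-5 + m))
P(H, y) = √(-68 - 2*√3) (P(H, y) = √(-68 + √3*(-5 + 3)) = √(-68 + √3*(-2)) = √(-68 - 2*√3))
25247/(-30665) + P(k(13), 94)/(-24642) = 25247/(-30665) + √(-68 - 2*√3)/(-24642) = 25247*(-1/30665) + √(-68 - 2*√3)*(-1/24642) = -25247/30665 - √(-68 - 2*√3)/24642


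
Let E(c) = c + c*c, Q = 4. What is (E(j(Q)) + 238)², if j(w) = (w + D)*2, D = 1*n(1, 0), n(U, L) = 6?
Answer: 432964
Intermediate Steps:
D = 6 (D = 1*6 = 6)
j(w) = 12 + 2*w (j(w) = (w + 6)*2 = (6 + w)*2 = 12 + 2*w)
E(c) = c + c²
(E(j(Q)) + 238)² = ((12 + 2*4)*(1 + (12 + 2*4)) + 238)² = ((12 + 8)*(1 + (12 + 8)) + 238)² = (20*(1 + 20) + 238)² = (20*21 + 238)² = (420 + 238)² = 658² = 432964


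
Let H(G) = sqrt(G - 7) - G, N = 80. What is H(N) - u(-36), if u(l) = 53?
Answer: -133 + sqrt(73) ≈ -124.46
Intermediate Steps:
H(G) = sqrt(-7 + G) - G
H(N) - u(-36) = (sqrt(-7 + 80) - 1*80) - 1*53 = (sqrt(73) - 80) - 53 = (-80 + sqrt(73)) - 53 = -133 + sqrt(73)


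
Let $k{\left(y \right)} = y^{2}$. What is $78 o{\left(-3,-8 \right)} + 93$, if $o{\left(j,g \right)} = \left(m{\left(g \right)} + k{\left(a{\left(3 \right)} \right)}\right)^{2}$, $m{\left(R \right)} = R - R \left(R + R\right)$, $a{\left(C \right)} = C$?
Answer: $1258155$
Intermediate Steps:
$m{\left(R \right)} = R - 2 R^{2}$ ($m{\left(R \right)} = R - R 2 R = R - 2 R^{2}$)
$o{\left(j,g \right)} = \left(9 + g \left(1 - 2 g\right)\right)^{2}$ ($o{\left(j,g \right)} = \left(g \left(1 - 2 g\right) + 3^{2}\right)^{2} = \left(g \left(1 - 2 g\right) + 9\right)^{2} = \left(9 + g \left(1 - 2 g\right)\right)^{2}$)
$78 o{\left(-3,-8 \right)} + 93 = 78 \left(-9 - 8 \left(-1 + 2 \left(-8\right)\right)\right)^{2} + 93 = 78 \left(-9 - 8 \left(-1 - 16\right)\right)^{2} + 93 = 78 \left(-9 - -136\right)^{2} + 93 = 78 \left(-9 + 136\right)^{2} + 93 = 78 \cdot 127^{2} + 93 = 78 \cdot 16129 + 93 = 1258062 + 93 = 1258155$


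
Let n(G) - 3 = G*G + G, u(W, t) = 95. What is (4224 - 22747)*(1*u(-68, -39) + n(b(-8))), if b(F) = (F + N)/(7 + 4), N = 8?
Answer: -1815254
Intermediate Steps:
b(F) = 8/11 + F/11 (b(F) = (F + 8)/(7 + 4) = (8 + F)/11 = (8 + F)*(1/11) = 8/11 + F/11)
n(G) = 3 + G + G² (n(G) = 3 + (G*G + G) = 3 + (G² + G) = 3 + (G + G²) = 3 + G + G²)
(4224 - 22747)*(1*u(-68, -39) + n(b(-8))) = (4224 - 22747)*(1*95 + (3 + (8/11 + (1/11)*(-8)) + (8/11 + (1/11)*(-8))²)) = -18523*(95 + (3 + (8/11 - 8/11) + (8/11 - 8/11)²)) = -18523*(95 + (3 + 0 + 0²)) = -18523*(95 + (3 + 0 + 0)) = -18523*(95 + 3) = -18523*98 = -1815254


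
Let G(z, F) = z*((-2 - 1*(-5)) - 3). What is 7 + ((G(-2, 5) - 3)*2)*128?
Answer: -761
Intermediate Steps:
G(z, F) = 0 (G(z, F) = z*((-2 + 5) - 3) = z*(3 - 3) = z*0 = 0)
7 + ((G(-2, 5) - 3)*2)*128 = 7 + ((0 - 3)*2)*128 = 7 - 3*2*128 = 7 - 6*128 = 7 - 768 = -761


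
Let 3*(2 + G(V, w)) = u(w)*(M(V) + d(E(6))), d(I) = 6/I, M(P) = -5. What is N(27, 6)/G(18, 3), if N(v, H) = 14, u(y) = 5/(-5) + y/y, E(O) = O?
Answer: -7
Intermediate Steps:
u(y) = 0 (u(y) = 5*(-⅕) + 1 = -1 + 1 = 0)
G(V, w) = -2 (G(V, w) = -2 + (0*(-5 + 6/6))/3 = -2 + (0*(-5 + 6*(⅙)))/3 = -2 + (0*(-5 + 1))/3 = -2 + (0*(-4))/3 = -2 + (⅓)*0 = -2 + 0 = -2)
N(27, 6)/G(18, 3) = 14/(-2) = 14*(-½) = -7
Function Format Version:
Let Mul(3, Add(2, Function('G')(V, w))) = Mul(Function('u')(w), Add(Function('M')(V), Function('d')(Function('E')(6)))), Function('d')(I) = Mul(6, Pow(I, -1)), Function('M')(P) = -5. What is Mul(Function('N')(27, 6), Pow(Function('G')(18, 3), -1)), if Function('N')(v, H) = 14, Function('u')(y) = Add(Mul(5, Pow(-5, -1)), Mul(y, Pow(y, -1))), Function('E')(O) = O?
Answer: -7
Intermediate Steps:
Function('u')(y) = 0 (Function('u')(y) = Add(Mul(5, Rational(-1, 5)), 1) = Add(-1, 1) = 0)
Function('G')(V, w) = -2 (Function('G')(V, w) = Add(-2, Mul(Rational(1, 3), Mul(0, Add(-5, Mul(6, Pow(6, -1)))))) = Add(-2, Mul(Rational(1, 3), Mul(0, Add(-5, Mul(6, Rational(1, 6)))))) = Add(-2, Mul(Rational(1, 3), Mul(0, Add(-5, 1)))) = Add(-2, Mul(Rational(1, 3), Mul(0, -4))) = Add(-2, Mul(Rational(1, 3), 0)) = Add(-2, 0) = -2)
Mul(Function('N')(27, 6), Pow(Function('G')(18, 3), -1)) = Mul(14, Pow(-2, -1)) = Mul(14, Rational(-1, 2)) = -7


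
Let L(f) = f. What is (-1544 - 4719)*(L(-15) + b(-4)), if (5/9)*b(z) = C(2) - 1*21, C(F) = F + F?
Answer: 1427964/5 ≈ 2.8559e+5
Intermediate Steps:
C(F) = 2*F
b(z) = -153/5 (b(z) = 9*(2*2 - 1*21)/5 = 9*(4 - 21)/5 = (9/5)*(-17) = -153/5)
(-1544 - 4719)*(L(-15) + b(-4)) = (-1544 - 4719)*(-15 - 153/5) = -6263*(-228/5) = 1427964/5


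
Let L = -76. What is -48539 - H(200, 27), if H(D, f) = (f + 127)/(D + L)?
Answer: -3009495/62 ≈ -48540.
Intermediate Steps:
H(D, f) = (127 + f)/(-76 + D) (H(D, f) = (f + 127)/(D - 76) = (127 + f)/(-76 + D))
-48539 - H(200, 27) = -48539 - (127 + 27)/(-76 + 200) = -48539 - 154/124 = -48539 - 1*77/62 = -48539 - 77/62 = -3009495/62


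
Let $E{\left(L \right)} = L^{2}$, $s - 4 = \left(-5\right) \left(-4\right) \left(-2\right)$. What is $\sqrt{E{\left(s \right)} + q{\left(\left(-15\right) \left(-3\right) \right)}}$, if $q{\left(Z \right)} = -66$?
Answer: $\sqrt{1230} \approx 35.071$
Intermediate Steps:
$s = -36$ ($s = 4 + \left(-5\right) \left(-4\right) \left(-2\right) = 4 + 20 \left(-2\right) = 4 - 40 = -36$)
$\sqrt{E{\left(s \right)} + q{\left(\left(-15\right) \left(-3\right) \right)}} = \sqrt{\left(-36\right)^{2} - 66} = \sqrt{1296 - 66} = \sqrt{1230}$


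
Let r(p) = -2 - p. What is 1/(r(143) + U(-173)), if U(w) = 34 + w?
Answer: -1/284 ≈ -0.0035211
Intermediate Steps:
1/(r(143) + U(-173)) = 1/((-2 - 1*143) + (34 - 173)) = 1/((-2 - 143) - 139) = 1/(-145 - 139) = 1/(-284) = -1/284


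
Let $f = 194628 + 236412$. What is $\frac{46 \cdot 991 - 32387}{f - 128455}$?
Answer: $\frac{13199}{302585} \approx 0.043621$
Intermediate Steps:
$f = 431040$
$\frac{46 \cdot 991 - 32387}{f - 128455} = \frac{46 \cdot 991 - 32387}{431040 - 128455} = \frac{45586 - 32387}{302585} = 13199 \cdot \frac{1}{302585} = \frac{13199}{302585}$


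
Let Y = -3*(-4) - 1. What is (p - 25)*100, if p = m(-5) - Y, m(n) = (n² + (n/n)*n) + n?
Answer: -2100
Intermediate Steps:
m(n) = n² + 2*n (m(n) = (n² + 1*n) + n = (n² + n) + n = (n + n²) + n = n² + 2*n)
Y = 11 (Y = 12 - 1 = 11)
p = 4 (p = -5*(2 - 5) - 1*11 = -5*(-3) - 11 = 15 - 11 = 4)
(p - 25)*100 = (4 - 25)*100 = -21*100 = -2100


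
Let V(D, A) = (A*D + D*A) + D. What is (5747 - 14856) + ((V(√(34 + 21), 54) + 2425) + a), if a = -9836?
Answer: -16520 + 109*√55 ≈ -15712.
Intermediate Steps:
V(D, A) = D + 2*A*D (V(D, A) = (A*D + A*D) + D = 2*A*D + D = D + 2*A*D)
(5747 - 14856) + ((V(√(34 + 21), 54) + 2425) + a) = (5747 - 14856) + ((√(34 + 21)*(1 + 2*54) + 2425) - 9836) = -9109 + ((√55*(1 + 108) + 2425) - 9836) = -9109 + ((√55*109 + 2425) - 9836) = -9109 + ((109*√55 + 2425) - 9836) = -9109 + ((2425 + 109*√55) - 9836) = -9109 + (-7411 + 109*√55) = -16520 + 109*√55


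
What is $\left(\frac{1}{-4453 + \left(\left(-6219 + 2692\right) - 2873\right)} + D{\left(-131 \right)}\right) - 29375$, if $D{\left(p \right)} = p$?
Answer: $- \frac{320228619}{10853} \approx -29506.0$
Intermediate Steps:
$\left(\frac{1}{-4453 + \left(\left(-6219 + 2692\right) - 2873\right)} + D{\left(-131 \right)}\right) - 29375 = \left(\frac{1}{-4453 + \left(\left(-6219 + 2692\right) - 2873\right)} - 131\right) - 29375 = \left(\frac{1}{-4453 - 6400} - 131\right) - 29375 = \left(\frac{1}{-10853} - 131\right) - 29375 = \left(- \frac{1}{10853} - 131\right) - 29375 = - \frac{1421744}{10853} - 29375 = - \frac{320228619}{10853}$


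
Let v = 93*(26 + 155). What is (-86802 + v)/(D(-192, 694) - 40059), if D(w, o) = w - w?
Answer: 23323/13353 ≈ 1.7466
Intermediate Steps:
D(w, o) = 0
v = 16833 (v = 93*181 = 16833)
(-86802 + v)/(D(-192, 694) - 40059) = (-86802 + 16833)/(0 - 40059) = -69969/(-40059) = -69969*(-1/40059) = 23323/13353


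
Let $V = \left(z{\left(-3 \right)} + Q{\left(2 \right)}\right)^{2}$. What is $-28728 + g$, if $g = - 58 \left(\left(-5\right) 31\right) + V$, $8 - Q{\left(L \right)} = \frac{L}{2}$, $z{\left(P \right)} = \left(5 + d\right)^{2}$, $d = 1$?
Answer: $-17889$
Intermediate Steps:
$z{\left(P \right)} = 36$ ($z{\left(P \right)} = \left(5 + 1\right)^{2} = 6^{2} = 36$)
$Q{\left(L \right)} = 8 - \frac{L}{2}$
$V = 1849$ ($V = \left(36 + \left(8 - 1\right)\right)^{2} = \left(36 + 7\right)^{2} = 43^{2} = 1849$)
$g = 10839$ ($g = - 58 \left(\left(-5\right) 31\right) + 1849 = \left(-58\right) \left(-155\right) + 1849 = 8990 + 1849 = 10839$)
$-28728 + g = -28728 + 10839 = -17889$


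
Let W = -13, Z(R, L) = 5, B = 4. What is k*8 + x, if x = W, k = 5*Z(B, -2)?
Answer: 187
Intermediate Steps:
k = 25 (k = 5*5 = 25)
x = -13
k*8 + x = 25*8 - 13 = 200 - 13 = 187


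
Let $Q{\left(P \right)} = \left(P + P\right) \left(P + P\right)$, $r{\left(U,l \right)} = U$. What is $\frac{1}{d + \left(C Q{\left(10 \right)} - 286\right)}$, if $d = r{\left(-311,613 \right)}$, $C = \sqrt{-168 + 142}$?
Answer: $- \frac{597}{4516409} - \frac{400 i \sqrt{26}}{4516409} \approx -0.00013218 - 0.0004516 i$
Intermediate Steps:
$C = i \sqrt{26}$ ($C = \sqrt{-26} = i \sqrt{26} \approx 5.099 i$)
$Q{\left(P \right)} = 4 P^{2}$ ($Q{\left(P \right)} = 2 P 2 P = 4 P^{2}$)
$d = -311$
$\frac{1}{d + \left(C Q{\left(10 \right)} - 286\right)} = \frac{1}{-311 - \left(286 - i \sqrt{26} \cdot 4 \cdot 10^{2}\right)} = \frac{1}{-311 - \left(286 - i \sqrt{26} \cdot 4 \cdot 100\right)} = \frac{1}{-311 - \left(286 - i \sqrt{26} \cdot 400\right)} = \frac{1}{-311 - \left(286 - 400 i \sqrt{26}\right)} = \frac{1}{-597 + 400 i \sqrt{26}}$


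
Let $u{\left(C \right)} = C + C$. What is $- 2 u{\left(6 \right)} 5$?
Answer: $-120$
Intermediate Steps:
$u{\left(C \right)} = 2 C$
$- 2 u{\left(6 \right)} 5 = - 2 \cdot 2 \cdot 6 \cdot 5 = \left(-2\right) 12 \cdot 5 = \left(-24\right) 5 = -120$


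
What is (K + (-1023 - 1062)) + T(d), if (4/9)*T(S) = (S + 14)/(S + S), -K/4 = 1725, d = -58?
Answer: -1042161/116 ≈ -8984.1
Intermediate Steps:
K = -6900 (K = -4*1725 = -6900)
T(S) = 9*(14 + S)/(8*S) (T(S) = 9*((S + 14)/(S + S))/4 = 9*((14 + S)/((2*S)))/4 = 9*((14 + S)*(1/(2*S)))/4 = 9*((14 + S)/(2*S))/4 = 9*(14 + S)/(8*S))
(K + (-1023 - 1062)) + T(d) = (-6900 + (-1023 - 1062)) + (9/8)*(14 - 58)/(-58) = (-6900 - 2085) + (9/8)*(-1/58)*(-44) = -8985 + 99/116 = -1042161/116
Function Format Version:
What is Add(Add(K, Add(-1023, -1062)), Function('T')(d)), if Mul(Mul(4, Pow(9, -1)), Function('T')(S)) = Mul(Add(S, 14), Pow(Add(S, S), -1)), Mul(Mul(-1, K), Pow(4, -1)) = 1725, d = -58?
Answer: Rational(-1042161, 116) ≈ -8984.1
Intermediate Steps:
K = -6900 (K = Mul(-4, 1725) = -6900)
Function('T')(S) = Mul(Rational(9, 8), Pow(S, -1), Add(14, S)) (Function('T')(S) = Mul(Rational(9, 4), Mul(Add(S, 14), Pow(Add(S, S), -1))) = Mul(Rational(9, 4), Mul(Add(14, S), Pow(Mul(2, S), -1))) = Mul(Rational(9, 4), Mul(Add(14, S), Mul(Rational(1, 2), Pow(S, -1)))) = Mul(Rational(9, 4), Mul(Rational(1, 2), Pow(S, -1), Add(14, S))) = Mul(Rational(9, 8), Pow(S, -1), Add(14, S)))
Add(Add(K, Add(-1023, -1062)), Function('T')(d)) = Add(Add(-6900, Add(-1023, -1062)), Mul(Rational(9, 8), Pow(-58, -1), Add(14, -58))) = Add(Add(-6900, -2085), Mul(Rational(9, 8), Rational(-1, 58), -44)) = Add(-8985, Rational(99, 116)) = Rational(-1042161, 116)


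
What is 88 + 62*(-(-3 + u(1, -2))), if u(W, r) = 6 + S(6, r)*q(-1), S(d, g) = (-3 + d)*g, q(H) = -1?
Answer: -470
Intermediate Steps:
S(d, g) = g*(-3 + d)
u(W, r) = 6 - 3*r (u(W, r) = 6 + (r*(-3 + 6))*(-1) = 6 + (r*3)*(-1) = 6 + (3*r)*(-1) = 6 - 3*r)
88 + 62*(-(-3 + u(1, -2))) = 88 + 62*(-(-3 + (6 - 3*(-2)))) = 88 + 62*(-(-3 + (6 + 6))) = 88 + 62*(-(-3 + 12)) = 88 + 62*(-1*9) = 88 + 62*(-9) = 88 - 558 = -470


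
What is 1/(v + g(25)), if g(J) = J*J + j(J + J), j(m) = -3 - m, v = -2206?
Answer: -1/1634 ≈ -0.00061200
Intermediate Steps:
g(J) = -3 + J² - 2*J (g(J) = J*J + (-3 - (J + J)) = J² + (-3 - 2*J) = -3 + J² - 2*J)
1/(v + g(25)) = 1/(-2206 + (-3 + 25² - 2*25)) = 1/(-2206 + (-3 + 625 - 50)) = 1/(-2206 + 572) = 1/(-1634) = -1/1634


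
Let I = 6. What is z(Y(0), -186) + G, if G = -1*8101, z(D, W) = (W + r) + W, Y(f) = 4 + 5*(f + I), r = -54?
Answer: -8527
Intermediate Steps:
Y(f) = 34 + 5*f (Y(f) = 4 + 5*(f + 6) = 4 + 5*(6 + f) = 4 + (30 + 5*f) = 34 + 5*f)
z(D, W) = -54 + 2*W (z(D, W) = (W - 54) + W = (-54 + W) + W = -54 + 2*W)
G = -8101
z(Y(0), -186) + G = (-54 + 2*(-186)) - 8101 = (-54 - 372) - 8101 = -426 - 8101 = -8527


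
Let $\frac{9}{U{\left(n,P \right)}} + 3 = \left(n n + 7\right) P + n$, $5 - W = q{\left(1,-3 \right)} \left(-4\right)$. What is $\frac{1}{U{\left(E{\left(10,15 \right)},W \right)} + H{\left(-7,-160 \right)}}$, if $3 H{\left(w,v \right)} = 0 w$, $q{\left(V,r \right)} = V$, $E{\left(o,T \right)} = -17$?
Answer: $\frac{2644}{9} \approx 293.78$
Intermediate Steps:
$H{\left(w,v \right)} = 0$ ($H{\left(w,v \right)} = \frac{0 w}{3} = \frac{1}{3} \cdot 0 = 0$)
$W = 9$ ($W = 5 - 1 \left(-4\right) = 5 - -4 = 5 + 4 = 9$)
$U{\left(n,P \right)} = \frac{9}{-3 + n + P \left(7 + n^{2}\right)}$ ($U{\left(n,P \right)} = \frac{9}{-3 + \left(\left(n n + 7\right) P + n\right)} = \frac{9}{-3 + \left(\left(n^{2} + 7\right) P + n\right)} = \frac{9}{-3 + \left(\left(7 + n^{2}\right) P + n\right)} = \frac{9}{-3 + \left(P \left(7 + n^{2}\right) + n\right)} = \frac{9}{-3 + \left(n + P \left(7 + n^{2}\right)\right)} = \frac{9}{-3 + n + P \left(7 + n^{2}\right)}$)
$\frac{1}{U{\left(E{\left(10,15 \right)},W \right)} + H{\left(-7,-160 \right)}} = \frac{1}{\frac{9}{-3 - 17 + 7 \cdot 9 + 9 \left(-17\right)^{2}} + 0} = \frac{1}{\frac{9}{-3 - 17 + 63 + 9 \cdot 289} + 0} = \frac{1}{\frac{9}{-3 - 17 + 63 + 2601} + 0} = \frac{1}{\frac{9}{2644} + 0} = \frac{1}{\frac{9}{2644}} = \frac{2644}{9}$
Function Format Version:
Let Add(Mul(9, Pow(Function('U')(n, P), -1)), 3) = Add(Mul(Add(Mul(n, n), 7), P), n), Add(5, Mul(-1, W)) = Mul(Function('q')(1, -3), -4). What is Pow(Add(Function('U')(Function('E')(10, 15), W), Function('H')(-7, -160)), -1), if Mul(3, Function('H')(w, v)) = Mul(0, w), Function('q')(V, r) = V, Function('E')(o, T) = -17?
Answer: Rational(2644, 9) ≈ 293.78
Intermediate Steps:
Function('H')(w, v) = 0 (Function('H')(w, v) = Mul(Rational(1, 3), Mul(0, w)) = Mul(Rational(1, 3), 0) = 0)
W = 9 (W = Add(5, Mul(-1, Mul(1, -4))) = Add(5, Mul(-1, -4)) = Add(5, 4) = 9)
Function('U')(n, P) = Mul(9, Pow(Add(-3, n, Mul(P, Add(7, Pow(n, 2)))), -1)) (Function('U')(n, P) = Mul(9, Pow(Add(-3, Add(Mul(Add(Mul(n, n), 7), P), n)), -1)) = Mul(9, Pow(Add(-3, Add(Mul(Add(Pow(n, 2), 7), P), n)), -1)) = Mul(9, Pow(Add(-3, Add(Mul(Add(7, Pow(n, 2)), P), n)), -1)) = Mul(9, Pow(Add(-3, Add(Mul(P, Add(7, Pow(n, 2))), n)), -1)) = Mul(9, Pow(Add(-3, Add(n, Mul(P, Add(7, Pow(n, 2))))), -1)) = Mul(9, Pow(Add(-3, n, Mul(P, Add(7, Pow(n, 2)))), -1)))
Pow(Add(Function('U')(Function('E')(10, 15), W), Function('H')(-7, -160)), -1) = Pow(Add(Mul(9, Pow(Add(-3, -17, Mul(7, 9), Mul(9, Pow(-17, 2))), -1)), 0), -1) = Pow(Add(Mul(9, Pow(Add(-3, -17, 63, Mul(9, 289)), -1)), 0), -1) = Pow(Add(Mul(9, Pow(Add(-3, -17, 63, 2601), -1)), 0), -1) = Pow(Add(Mul(9, Pow(2644, -1)), 0), -1) = Pow(Add(Mul(9, Rational(1, 2644)), 0), -1) = Pow(Add(Rational(9, 2644), 0), -1) = Pow(Rational(9, 2644), -1) = Rational(2644, 9)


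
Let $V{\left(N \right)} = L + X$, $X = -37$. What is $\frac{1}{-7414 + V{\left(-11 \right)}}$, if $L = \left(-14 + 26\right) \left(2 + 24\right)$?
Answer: $- \frac{1}{7139} \approx -0.00014008$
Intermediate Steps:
$L = 312$ ($L = 12 \cdot 26 = 312$)
$V{\left(N \right)} = 275$ ($V{\left(N \right)} = 312 - 37 = 275$)
$\frac{1}{-7414 + V{\left(-11 \right)}} = \frac{1}{-7414 + 275} = \frac{1}{-7139} = - \frac{1}{7139}$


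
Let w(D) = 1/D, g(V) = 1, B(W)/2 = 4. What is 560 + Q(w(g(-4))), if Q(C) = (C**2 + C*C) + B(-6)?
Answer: 570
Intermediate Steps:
B(W) = 8 (B(W) = 2*4 = 8)
Q(C) = 8 + 2*C**2 (Q(C) = (C**2 + C*C) + 8 = (C**2 + C**2) + 8 = 2*C**2 + 8 = 8 + 2*C**2)
560 + Q(w(g(-4))) = 560 + (8 + 2*(1/1)**2) = 560 + (8 + 2*1**2) = 560 + (8 + 2*1) = 560 + (8 + 2) = 560 + 10 = 570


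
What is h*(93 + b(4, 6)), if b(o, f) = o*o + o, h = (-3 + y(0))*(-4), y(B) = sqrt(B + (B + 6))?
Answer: 1356 - 452*sqrt(6) ≈ 248.83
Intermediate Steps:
y(B) = sqrt(6 + 2*B) (y(B) = sqrt(B + (6 + B)) = sqrt(6 + 2*B))
h = 12 - 4*sqrt(6) (h = (-3 + sqrt(6 + 2*0))*(-4) = (-3 + sqrt(6 + 0))*(-4) = (-3 + sqrt(6))*(-4) = 12 - 4*sqrt(6) ≈ 2.2020)
b(o, f) = o + o**2 (b(o, f) = o**2 + o = o + o**2)
h*(93 + b(4, 6)) = (12 - 4*sqrt(6))*(93 + 4*(1 + 4)) = (12 - 4*sqrt(6))*(93 + 4*5) = (12 - 4*sqrt(6))*(93 + 20) = (12 - 4*sqrt(6))*113 = 1356 - 452*sqrt(6)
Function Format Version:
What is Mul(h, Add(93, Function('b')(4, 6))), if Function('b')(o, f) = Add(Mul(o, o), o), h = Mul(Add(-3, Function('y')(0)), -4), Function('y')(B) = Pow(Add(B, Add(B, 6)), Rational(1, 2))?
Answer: Add(1356, Mul(-452, Pow(6, Rational(1, 2)))) ≈ 248.83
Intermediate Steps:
Function('y')(B) = Pow(Add(6, Mul(2, B)), Rational(1, 2)) (Function('y')(B) = Pow(Add(B, Add(6, B)), Rational(1, 2)) = Pow(Add(6, Mul(2, B)), Rational(1, 2)))
h = Add(12, Mul(-4, Pow(6, Rational(1, 2)))) (h = Mul(Add(-3, Pow(Add(6, Mul(2, 0)), Rational(1, 2))), -4) = Mul(Add(-3, Pow(Add(6, 0), Rational(1, 2))), -4) = Mul(Add(-3, Pow(6, Rational(1, 2))), -4) = Add(12, Mul(-4, Pow(6, Rational(1, 2)))) ≈ 2.2020)
Function('b')(o, f) = Add(o, Pow(o, 2)) (Function('b')(o, f) = Add(Pow(o, 2), o) = Add(o, Pow(o, 2)))
Mul(h, Add(93, Function('b')(4, 6))) = Mul(Add(12, Mul(-4, Pow(6, Rational(1, 2)))), Add(93, Mul(4, Add(1, 4)))) = Mul(Add(12, Mul(-4, Pow(6, Rational(1, 2)))), Add(93, Mul(4, 5))) = Mul(Add(12, Mul(-4, Pow(6, Rational(1, 2)))), Add(93, 20)) = Mul(Add(12, Mul(-4, Pow(6, Rational(1, 2)))), 113) = Add(1356, Mul(-452, Pow(6, Rational(1, 2))))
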